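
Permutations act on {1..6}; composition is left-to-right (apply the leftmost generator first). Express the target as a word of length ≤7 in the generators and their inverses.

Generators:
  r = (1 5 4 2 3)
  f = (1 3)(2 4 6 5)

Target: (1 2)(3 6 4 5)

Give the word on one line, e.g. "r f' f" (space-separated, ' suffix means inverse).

  after f: (1 3)(2 4 6 5)
  after r': (1 2 5 4 6)
  after r': (1 4 6 3 2)
  after r': (1 5)(2 3 4 6)
  after f: (1 2)(3 6 4 5)

f r' r' r' f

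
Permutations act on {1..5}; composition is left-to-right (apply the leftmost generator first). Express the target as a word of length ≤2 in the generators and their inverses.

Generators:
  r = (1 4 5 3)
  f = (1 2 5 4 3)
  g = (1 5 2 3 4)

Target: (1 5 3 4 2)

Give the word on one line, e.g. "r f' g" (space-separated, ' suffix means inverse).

  after f: (1 2 5 4 3)
  after g': (1 5 3 4 2)

f g'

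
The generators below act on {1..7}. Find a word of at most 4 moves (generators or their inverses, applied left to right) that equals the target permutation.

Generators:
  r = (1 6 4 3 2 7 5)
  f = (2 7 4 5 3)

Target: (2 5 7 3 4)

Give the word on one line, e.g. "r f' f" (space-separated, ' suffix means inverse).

f' f'

  after f': (2 3 5 4 7)
  after f': (2 5 7 3 4)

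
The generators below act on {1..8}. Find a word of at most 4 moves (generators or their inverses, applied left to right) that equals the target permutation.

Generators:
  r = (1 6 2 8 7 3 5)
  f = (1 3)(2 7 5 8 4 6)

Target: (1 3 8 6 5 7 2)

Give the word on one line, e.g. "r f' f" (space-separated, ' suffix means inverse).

r' r'

  after r': (1 5 3 7 8 2 6)
  after r': (1 3 8 6 5 7 2)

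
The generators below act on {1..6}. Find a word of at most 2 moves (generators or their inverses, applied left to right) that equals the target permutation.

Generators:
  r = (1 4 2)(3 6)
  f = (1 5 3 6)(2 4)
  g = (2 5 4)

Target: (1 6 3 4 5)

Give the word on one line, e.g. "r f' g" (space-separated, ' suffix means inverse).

  after f': (1 6 3 5)(2 4)
  after g: (1 6 3 4 5)

f' g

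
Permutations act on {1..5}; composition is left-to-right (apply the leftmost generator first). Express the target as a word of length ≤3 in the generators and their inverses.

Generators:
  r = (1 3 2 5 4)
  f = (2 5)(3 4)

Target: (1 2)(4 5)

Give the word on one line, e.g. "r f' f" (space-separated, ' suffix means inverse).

  after f': (2 5)(3 4)
  after r: (1 3)(2 4)
  after r: (1 2)(4 5)

f' r r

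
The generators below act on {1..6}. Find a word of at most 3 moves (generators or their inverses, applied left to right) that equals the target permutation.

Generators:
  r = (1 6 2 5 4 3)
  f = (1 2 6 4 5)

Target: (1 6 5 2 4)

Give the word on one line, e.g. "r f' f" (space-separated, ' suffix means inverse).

f f

  after f: (1 2 6 4 5)
  after f: (1 6 5 2 4)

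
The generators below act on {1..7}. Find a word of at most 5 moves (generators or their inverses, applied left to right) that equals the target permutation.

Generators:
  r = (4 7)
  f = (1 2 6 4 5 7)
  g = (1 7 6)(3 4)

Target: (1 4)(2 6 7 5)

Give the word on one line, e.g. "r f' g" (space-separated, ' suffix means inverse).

  after f': (1 7 5 4 6 2)
  after f': (1 5 6)(2 7 4)
  after r': (1 5 6)(2 4)
  after f': (1 4)(2 6 7 5)

f' f' r' f'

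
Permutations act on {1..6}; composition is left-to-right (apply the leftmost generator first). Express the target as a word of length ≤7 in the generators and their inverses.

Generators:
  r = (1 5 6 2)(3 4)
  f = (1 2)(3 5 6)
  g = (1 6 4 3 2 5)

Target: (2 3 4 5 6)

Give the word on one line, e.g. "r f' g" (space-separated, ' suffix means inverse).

f g g f r

  after f: (1 2)(3 5 6)
  after g: (1 5 4 3)(2 6)
  after g: (2 4)(3 6 5)
  after f: (1 2 4)
  after r: (2 3 4 5 6)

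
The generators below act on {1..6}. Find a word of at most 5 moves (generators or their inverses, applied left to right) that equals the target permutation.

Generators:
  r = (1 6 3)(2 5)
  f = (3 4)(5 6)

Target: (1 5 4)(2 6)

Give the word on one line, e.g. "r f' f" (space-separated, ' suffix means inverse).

f' r f' f' f'

  after f': (3 4)(5 6)
  after r: (1 6 2 5 3 4)
  after f': (1 5 4)(2 6)
  after f': (1 6 2 5 3 4)
  after f': (1 5 4)(2 6)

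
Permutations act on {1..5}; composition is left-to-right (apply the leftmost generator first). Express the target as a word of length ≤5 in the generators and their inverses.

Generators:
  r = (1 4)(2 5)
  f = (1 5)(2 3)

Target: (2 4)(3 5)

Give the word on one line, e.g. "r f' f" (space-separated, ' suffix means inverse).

  after r: (1 4)(2 5)
  after f': (1 4 5 3 2)
  after r': (2 4)(3 5)

r f' r'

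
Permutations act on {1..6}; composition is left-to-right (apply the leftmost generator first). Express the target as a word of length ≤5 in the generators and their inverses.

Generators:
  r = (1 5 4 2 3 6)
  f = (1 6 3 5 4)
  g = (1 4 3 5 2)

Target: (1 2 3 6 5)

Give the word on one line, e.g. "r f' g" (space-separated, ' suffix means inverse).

  after f': (1 4 5 3 6)
  after g': (2 5 4 3 6)
  after g': (1 2 3 6 5)

f' g' g'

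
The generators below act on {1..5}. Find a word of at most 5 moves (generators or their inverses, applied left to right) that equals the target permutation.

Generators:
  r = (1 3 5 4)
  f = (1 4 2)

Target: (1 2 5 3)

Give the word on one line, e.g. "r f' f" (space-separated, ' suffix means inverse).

  after f': (1 2 4)
  after r: (1 2)(3 5 4)
  after r: (1 2 3 4 5)
  after r: (1 2 5 3)

f' r r r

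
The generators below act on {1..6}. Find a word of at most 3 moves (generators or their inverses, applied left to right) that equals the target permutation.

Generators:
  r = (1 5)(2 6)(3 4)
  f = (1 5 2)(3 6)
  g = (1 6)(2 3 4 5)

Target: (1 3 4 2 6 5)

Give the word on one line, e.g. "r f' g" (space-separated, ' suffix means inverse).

  after g: (1 6)(2 3 4 5)
  after f: (1 3 4 2 6 5)

g f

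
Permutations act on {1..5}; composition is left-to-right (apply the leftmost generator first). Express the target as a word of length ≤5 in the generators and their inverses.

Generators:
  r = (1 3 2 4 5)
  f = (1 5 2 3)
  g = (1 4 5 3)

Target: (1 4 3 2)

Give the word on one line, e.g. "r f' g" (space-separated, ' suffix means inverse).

  after g': (1 3 5 4)
  after f: (2 3)(4 5)
  after g: (1 4 3 2)

g' f g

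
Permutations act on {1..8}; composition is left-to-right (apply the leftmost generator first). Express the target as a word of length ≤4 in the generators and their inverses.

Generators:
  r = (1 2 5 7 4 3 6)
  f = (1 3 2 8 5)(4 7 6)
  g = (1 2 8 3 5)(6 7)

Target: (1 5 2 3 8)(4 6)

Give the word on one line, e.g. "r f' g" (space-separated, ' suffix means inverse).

f g

  after f: (1 3 2 8 5)(4 7 6)
  after g: (1 5 2 3 8)(4 6)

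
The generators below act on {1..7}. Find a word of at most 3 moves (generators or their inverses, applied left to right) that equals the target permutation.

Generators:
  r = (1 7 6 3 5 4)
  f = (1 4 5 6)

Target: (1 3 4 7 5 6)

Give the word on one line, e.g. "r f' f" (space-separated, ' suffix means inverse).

f' r f'

  after f': (1 6 5 4)
  after r: (1 3 5)(4 7 6)
  after f': (1 3 4 7 5 6)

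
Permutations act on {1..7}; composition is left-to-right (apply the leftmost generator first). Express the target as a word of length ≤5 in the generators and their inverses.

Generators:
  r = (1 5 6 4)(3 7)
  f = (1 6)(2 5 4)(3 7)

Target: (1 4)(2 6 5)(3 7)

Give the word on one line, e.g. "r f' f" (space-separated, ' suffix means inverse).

f f r'

  after f: (1 6)(2 5 4)(3 7)
  after f: (2 4 5)
  after r': (1 4)(2 6 5)(3 7)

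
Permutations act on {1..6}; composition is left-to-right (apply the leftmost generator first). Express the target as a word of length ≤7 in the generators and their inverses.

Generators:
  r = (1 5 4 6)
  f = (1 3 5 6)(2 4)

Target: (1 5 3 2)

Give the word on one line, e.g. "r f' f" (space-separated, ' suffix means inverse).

  after f': (1 6 5 3)(2 4)
  after f': (1 5)(3 6)
  after f': (1 3 5 6)(2 4)
  after r: (1 3 4 2 6 5)
  after f: (1 5 3 2)

f' f' f' r f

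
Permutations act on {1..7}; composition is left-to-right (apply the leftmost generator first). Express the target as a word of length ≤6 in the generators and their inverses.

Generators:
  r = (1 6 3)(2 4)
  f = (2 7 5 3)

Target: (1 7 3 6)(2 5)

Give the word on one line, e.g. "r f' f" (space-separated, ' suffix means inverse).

  after r: (1 6 3)(2 4)
  after r: (1 3 6)
  after f: (1 2 7 5 3 6)
  after f: (1 7 3 6)(2 5)

r r f f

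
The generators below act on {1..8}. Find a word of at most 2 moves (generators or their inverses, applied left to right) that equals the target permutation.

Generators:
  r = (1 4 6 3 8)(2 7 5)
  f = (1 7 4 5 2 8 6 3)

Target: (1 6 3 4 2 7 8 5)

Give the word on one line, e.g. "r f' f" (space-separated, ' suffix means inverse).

  after f': (1 3 6 8 2 5 4 7)
  after r': (1 6 3 4 2 7 8 5)

f' r'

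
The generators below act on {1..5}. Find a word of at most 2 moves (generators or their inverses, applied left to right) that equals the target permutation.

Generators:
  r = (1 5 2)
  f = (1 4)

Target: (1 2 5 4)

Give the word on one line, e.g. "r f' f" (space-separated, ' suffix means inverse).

  after r': (1 2 5)
  after f: (1 2 5 4)

r' f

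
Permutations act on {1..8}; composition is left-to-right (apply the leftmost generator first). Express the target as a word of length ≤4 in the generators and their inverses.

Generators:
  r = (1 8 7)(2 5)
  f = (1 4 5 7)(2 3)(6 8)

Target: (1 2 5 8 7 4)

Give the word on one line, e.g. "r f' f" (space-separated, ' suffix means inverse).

  after f: (1 4 5 7)(2 3)(6 8)
  after f: (1 5)(4 7)
  after r: (1 2 5 8 7 4)

f f r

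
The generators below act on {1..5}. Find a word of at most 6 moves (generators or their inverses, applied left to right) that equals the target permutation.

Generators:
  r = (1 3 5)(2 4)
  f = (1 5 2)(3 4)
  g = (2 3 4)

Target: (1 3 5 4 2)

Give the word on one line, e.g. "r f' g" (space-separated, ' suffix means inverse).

  after r: (1 3 5)(2 4)
  after r: (1 5 3)
  after g: (1 5 4 2 3)
  after r: (2 5)
  after r: (1 3 5 4 2)

r r g r r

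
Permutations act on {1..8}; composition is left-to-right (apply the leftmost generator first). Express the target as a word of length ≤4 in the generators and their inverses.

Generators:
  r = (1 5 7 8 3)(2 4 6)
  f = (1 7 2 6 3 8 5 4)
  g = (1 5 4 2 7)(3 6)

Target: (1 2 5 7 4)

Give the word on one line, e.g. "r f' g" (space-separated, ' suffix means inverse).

g' g'

  after g': (1 7 2 4 5)(3 6)
  after g': (1 2 5 7 4)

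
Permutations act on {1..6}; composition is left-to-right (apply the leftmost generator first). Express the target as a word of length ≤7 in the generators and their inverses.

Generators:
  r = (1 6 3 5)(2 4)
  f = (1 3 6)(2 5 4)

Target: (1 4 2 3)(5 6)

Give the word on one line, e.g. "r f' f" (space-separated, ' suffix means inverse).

r f' r f' r

  after r: (1 6 3 5)(2 4)
  after f': (1 3 2 5 6)
  after r: (1 5 3 4 2)
  after f': (1 2 6 3 5)
  after r: (1 4 2 3)(5 6)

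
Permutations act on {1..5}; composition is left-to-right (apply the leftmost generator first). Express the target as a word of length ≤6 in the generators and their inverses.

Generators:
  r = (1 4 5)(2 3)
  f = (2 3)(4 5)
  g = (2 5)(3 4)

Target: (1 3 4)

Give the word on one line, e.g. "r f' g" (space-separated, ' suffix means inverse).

g r' g r

  after g: (2 5)(3 4)
  after r': (1 5 3)(2 4)
  after g: (1 2 3)(4 5)
  after r: (1 3 4)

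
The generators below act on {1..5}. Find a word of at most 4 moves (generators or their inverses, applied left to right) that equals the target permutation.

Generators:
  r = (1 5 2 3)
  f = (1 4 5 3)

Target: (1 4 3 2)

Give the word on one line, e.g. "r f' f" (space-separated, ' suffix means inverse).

f' r f

  after f': (1 3 5 4)
  after r: (2 3)(4 5)
  after f: (1 4 3 2)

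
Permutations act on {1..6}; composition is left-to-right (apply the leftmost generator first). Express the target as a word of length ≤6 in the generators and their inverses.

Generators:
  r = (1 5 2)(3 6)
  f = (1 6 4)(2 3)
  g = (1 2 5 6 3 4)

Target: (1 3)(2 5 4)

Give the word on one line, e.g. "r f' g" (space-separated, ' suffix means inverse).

r g r' f f

  after r: (1 5 2)(3 6)
  after g: (1 6 4)
  after r': (1 3 6 4 2 5)
  after f: (1 2 5 6)(3 4)
  after f: (1 3)(2 5 4)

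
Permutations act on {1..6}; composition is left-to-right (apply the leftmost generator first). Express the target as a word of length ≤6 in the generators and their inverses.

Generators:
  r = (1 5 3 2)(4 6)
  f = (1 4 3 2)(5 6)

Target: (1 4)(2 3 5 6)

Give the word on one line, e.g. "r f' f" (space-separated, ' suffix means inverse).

  after f': (1 2 3 4)(5 6)
  after f': (1 3)(2 4)
  after f': (1 4 3 2)(5 6)
  after r': (1 6)(4 5)
  after r': (1 4)(2 3 5 6)

f' f' f' r' r'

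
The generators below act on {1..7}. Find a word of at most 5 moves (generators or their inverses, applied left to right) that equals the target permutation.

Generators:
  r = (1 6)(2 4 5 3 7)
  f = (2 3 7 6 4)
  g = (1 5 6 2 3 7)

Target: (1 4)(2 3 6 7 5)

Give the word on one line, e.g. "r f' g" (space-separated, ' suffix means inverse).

  after f': (2 4 6 7 3)
  after r': (1 6 3 7 5 4)
  after f: (1 4)(2 3 6 7 5)

f' r' f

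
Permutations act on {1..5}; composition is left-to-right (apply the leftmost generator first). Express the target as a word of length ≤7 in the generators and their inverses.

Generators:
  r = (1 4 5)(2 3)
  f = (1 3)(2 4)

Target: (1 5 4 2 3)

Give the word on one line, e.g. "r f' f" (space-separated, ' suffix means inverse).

  after f': (1 3)(2 4)
  after r: (1 2 5)(3 4)
  after f': (1 4)(2 5 3)
  after r: (1 5 2)
  after f: (1 5 4 2 3)

f' r f' r f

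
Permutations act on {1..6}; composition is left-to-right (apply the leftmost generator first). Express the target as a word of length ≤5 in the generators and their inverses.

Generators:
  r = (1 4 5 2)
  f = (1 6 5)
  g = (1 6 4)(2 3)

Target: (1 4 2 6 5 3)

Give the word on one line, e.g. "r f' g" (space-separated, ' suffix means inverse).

r g r

  after r: (1 4 5 2)
  after g: (2 6 4 5 3)
  after r: (1 4 2 6 5 3)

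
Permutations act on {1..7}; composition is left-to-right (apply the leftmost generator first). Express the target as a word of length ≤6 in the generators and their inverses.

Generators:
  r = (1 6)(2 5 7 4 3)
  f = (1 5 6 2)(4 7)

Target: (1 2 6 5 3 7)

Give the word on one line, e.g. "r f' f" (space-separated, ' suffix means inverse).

f f r' f'

  after f: (1 5 6 2)(4 7)
  after f: (1 6)(2 5)
  after r': (3 4 7 5)
  after f': (1 2 6 5 3 7)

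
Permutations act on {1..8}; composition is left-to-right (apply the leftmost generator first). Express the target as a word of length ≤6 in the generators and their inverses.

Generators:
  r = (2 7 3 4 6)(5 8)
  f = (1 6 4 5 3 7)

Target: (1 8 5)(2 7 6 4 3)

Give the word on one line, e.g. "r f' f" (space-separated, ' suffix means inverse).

f' f' f' r

  after f': (1 7 3 5 4 6)
  after f': (1 3 4)(5 6 7)
  after f': (1 5)(3 6)(4 7)
  after r: (1 8 5)(2 7 6 4 3)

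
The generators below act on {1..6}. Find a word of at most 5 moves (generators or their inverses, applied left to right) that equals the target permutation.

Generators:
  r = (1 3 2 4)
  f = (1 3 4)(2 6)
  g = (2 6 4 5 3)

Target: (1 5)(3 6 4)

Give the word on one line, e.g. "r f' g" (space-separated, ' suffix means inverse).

f r' g f' g

  after f: (1 3 4)(2 6)
  after r': (2 6 3)
  after g: (2 4 5 3 6)
  after f': (1 4 5)(2 3)
  after g: (1 5)(3 6 4)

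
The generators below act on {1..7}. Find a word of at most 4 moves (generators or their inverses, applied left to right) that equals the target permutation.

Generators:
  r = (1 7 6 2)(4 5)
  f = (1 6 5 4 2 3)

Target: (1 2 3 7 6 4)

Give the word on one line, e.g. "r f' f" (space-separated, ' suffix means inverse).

f f r' f

  after f: (1 6 5 4 2 3)
  after f: (1 5 2)(3 6 4)
  after r': (1 4 3 7)(5 6)
  after f: (1 2 3 7 6 4)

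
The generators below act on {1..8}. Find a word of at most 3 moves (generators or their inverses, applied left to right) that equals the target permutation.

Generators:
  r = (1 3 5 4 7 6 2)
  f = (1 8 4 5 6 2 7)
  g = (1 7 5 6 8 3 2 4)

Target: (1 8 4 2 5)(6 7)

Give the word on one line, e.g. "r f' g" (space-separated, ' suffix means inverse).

  after g': (1 4 2 3 8 6 5 7)
  after f': (1 8 5 2 3)(4 6)
  after r: (1 8 4 2 5)(6 7)

g' f' r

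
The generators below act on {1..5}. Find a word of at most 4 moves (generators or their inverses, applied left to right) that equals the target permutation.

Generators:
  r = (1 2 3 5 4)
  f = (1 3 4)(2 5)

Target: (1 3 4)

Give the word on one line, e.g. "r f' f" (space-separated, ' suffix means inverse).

  after f': (1 4 3)(2 5)
  after f': (1 3 4)

f' f'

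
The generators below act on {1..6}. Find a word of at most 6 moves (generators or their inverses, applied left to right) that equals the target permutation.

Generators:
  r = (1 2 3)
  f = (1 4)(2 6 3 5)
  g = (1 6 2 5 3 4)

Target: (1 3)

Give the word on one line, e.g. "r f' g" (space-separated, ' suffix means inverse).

f g' r' f' f'

  after f: (1 4)(2 6 3 5)
  after g': (1 3 2)(5 6)
  after r': (1 2 3)(5 6)
  after f': (1 5 2 6 3 4)
  after f': (1 3)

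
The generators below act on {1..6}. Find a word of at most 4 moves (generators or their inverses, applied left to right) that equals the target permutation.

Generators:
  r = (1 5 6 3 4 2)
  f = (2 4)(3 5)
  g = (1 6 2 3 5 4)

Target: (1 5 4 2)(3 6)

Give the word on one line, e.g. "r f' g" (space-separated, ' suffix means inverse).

  after g: (1 6 2 3 5 4)
  after f: (1 6 4)(2 5)
  after r': (1 5 4 2)(3 6)

g f r'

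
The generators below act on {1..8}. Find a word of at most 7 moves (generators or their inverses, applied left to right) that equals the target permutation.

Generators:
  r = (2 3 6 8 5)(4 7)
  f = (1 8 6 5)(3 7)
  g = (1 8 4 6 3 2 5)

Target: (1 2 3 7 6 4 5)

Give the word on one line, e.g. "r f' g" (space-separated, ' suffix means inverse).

  after g': (1 5 2 3 6 4 8)
  after f': (1 6 4)(2 7 3 8 5)
  after r': (1 3 6 7 2 4)
  after r': (1 2 7 5 8 6 4)
  after f': (1 2 3 7 6 4 5)

g' f' r' r' f'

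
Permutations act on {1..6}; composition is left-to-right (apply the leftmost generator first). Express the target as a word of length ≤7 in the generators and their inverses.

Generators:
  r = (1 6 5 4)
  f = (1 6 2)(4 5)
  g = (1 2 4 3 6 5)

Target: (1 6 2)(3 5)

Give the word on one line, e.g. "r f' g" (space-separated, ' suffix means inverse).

  after g': (1 5 6 3 4 2)
  after r: (1 4 2 6 3)
  after g': (1 2 3 5 6 4)
  after g': (2 4 5 3 6)
  after r: (1 6 2)(3 5)

g' r g' g' r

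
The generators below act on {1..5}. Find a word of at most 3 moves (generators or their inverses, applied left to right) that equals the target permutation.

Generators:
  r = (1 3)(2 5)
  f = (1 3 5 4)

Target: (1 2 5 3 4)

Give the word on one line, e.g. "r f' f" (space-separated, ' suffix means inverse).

  after f: (1 3 5 4)
  after f: (1 5)(3 4)
  after r: (1 2 5 3 4)

f f r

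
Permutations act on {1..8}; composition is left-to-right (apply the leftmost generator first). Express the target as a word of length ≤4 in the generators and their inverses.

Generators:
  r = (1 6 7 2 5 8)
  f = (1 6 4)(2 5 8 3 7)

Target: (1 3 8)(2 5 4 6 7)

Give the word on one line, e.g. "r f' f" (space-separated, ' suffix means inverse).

r r f'

  after r: (1 6 7 2 5 8)
  after r: (1 7 5)(2 8 6)
  after f': (1 3 8)(2 5 4 6 7)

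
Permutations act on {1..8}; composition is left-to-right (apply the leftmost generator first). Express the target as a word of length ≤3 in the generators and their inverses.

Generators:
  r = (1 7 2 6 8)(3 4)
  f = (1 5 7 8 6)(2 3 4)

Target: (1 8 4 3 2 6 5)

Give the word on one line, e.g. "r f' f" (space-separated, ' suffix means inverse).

  after r': (1 8 6 2 7)(3 4)
  after r': (1 6 7 8 2)
  after f': (1 8 4 3 2 6 5)

r' r' f'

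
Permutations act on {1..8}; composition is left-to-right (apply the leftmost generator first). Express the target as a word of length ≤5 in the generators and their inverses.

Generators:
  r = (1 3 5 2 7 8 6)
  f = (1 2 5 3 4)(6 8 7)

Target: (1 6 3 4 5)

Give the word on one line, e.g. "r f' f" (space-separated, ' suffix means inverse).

  after r: (1 3 5 2 7 8 6)
  after f': (1 5)(2 8 7 6 4 3)
  after f': (1 2 6 3)(4 5)
  after f': (2 7 8 6 5 3 4)
  after r': (1 6 3 4 5)

r f' f' f' r'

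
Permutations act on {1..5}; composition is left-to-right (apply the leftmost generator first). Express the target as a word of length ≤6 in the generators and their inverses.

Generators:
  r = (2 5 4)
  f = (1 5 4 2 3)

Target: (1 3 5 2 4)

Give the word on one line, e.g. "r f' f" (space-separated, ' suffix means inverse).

r r f' r

  after r: (2 5 4)
  after r: (2 4 5)
  after f': (1 3 2 5 4)
  after r: (1 3 5 2 4)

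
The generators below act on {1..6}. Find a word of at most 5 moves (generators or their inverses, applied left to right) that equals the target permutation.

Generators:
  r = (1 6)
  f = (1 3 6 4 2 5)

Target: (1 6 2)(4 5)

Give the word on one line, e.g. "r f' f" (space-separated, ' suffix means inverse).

  after f: (1 3 6 4 2 5)
  after r: (1 3)(2 5 6 4)
  after f: (1 6 2)(4 5)

f r f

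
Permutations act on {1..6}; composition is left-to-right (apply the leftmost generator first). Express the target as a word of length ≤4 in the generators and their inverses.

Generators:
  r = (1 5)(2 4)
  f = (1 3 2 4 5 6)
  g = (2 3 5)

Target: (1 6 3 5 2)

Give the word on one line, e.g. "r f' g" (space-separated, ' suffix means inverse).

g' f g f

  after g': (2 5 3)
  after f: (1 3 4 5 2 6)
  after g: (1 5 3 4 2 6)
  after f: (1 6 3 5 2)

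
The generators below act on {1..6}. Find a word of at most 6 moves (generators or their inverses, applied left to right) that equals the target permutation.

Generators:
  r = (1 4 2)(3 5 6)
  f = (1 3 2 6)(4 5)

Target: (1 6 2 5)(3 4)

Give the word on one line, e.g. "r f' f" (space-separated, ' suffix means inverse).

  after f': (1 6 2 3)(4 5)
  after r': (1 5)(2 6 4 3)
  after f': (1 4)(5 6)
  after f': (1 5 2 3)(4 6)
  after r: (1 6 2 5)(3 4)

f' r' f' f' r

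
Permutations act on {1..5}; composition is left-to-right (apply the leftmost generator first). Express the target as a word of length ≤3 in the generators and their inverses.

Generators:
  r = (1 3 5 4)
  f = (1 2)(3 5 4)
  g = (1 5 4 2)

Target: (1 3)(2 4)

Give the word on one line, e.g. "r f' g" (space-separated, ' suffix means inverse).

g r'

  after g: (1 5 4 2)
  after r': (1 3)(2 4)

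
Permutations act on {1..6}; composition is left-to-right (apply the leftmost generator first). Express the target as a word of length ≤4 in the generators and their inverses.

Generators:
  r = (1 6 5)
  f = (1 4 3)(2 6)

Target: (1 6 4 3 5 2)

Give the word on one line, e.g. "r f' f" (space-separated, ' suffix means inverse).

r' f r'

  after r': (1 5 6)
  after f: (1 5 2 6 4 3)
  after r': (1 6 4 3 5 2)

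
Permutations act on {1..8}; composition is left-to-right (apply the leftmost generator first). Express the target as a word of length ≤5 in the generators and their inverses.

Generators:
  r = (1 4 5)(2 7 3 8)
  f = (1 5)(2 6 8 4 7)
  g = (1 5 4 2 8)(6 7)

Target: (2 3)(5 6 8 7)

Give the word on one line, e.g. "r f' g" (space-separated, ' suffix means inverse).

f' r f' f'

  after f': (1 5)(2 7 4 8 6)
  after r: (2 3 8 6 7 5 4)
  after f': (1 5 8 2 3 6 4 7)
  after f': (2 3)(5 6 8 7)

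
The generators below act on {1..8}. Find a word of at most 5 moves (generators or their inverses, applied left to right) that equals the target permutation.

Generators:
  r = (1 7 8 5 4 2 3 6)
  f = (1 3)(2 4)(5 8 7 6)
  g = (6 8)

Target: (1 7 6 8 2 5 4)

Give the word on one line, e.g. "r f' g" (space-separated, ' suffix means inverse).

r r g f'

  after r: (1 7 8 5 4 2 3 6)
  after r: (1 8 4 3)(2 6 7 5)
  after g: (1 6 7 5 2 8 4 3)
  after f': (1 7 6 8 2 5 4)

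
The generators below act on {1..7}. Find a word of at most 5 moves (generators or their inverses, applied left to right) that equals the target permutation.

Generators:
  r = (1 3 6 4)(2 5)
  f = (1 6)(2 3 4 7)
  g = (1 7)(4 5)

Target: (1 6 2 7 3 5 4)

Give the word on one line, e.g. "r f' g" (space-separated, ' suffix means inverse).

  after f: (1 6)(2 3 4 7)
  after g: (1 6 7 2 3 5 4)
  after r: (1 4 3 2 6 7 5)
  after r: (2 4 6 7)(3 5)
  after f: (1 6 2 7 3 5 4)

f g r r f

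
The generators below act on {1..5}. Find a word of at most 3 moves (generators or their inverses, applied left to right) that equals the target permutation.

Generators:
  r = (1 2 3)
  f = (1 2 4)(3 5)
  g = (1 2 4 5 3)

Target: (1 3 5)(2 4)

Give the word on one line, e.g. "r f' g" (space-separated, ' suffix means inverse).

  after f: (1 2 4)(3 5)
  after r: (1 3 5)(2 4)

f r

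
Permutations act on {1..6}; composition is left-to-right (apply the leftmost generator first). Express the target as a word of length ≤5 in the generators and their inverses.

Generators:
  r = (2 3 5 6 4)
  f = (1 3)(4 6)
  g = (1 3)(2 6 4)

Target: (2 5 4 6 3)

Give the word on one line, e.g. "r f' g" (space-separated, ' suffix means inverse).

g' r g r' f'

  after g': (1 3)(2 4 6)
  after r: (1 5 6 3)
  after g: (1 5 4 2 6)
  after r': (1 3 2 5 6)
  after f': (2 5 4 6 3)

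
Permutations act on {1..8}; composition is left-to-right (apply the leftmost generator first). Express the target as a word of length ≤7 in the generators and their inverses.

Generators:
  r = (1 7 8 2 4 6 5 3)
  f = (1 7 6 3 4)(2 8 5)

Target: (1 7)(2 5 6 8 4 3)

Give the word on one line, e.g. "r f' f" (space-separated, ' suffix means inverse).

r f f r f

  after r: (1 7 8 2 4 6 5 3)
  after f: (1 6 2)(3 7 5 4)
  after f: (1 3 6 8 5)(2 7)
  after r: (2 8 3 5 7 4 6)
  after f: (1 7)(2 5 6 8 4 3)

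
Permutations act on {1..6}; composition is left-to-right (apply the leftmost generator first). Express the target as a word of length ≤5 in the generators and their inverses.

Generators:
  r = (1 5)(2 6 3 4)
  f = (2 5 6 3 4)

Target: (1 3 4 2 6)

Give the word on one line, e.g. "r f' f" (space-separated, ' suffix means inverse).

  after r': (1 5)(2 4 3 6)
  after f: (1 6 5)
  after r: (1 3 4 2 6)

r' f r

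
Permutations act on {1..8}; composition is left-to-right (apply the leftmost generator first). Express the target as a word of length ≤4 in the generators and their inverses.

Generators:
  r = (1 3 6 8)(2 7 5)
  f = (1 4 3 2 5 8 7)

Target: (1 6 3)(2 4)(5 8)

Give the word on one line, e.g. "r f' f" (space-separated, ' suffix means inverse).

  after r': (1 8 6 3)(2 5 7)
  after r': (1 6)(2 7 5)(3 8)
  after f: (1 6 4 3 7 8 2)
  after f: (1 6 3)(2 4)(5 8)

r' r' f f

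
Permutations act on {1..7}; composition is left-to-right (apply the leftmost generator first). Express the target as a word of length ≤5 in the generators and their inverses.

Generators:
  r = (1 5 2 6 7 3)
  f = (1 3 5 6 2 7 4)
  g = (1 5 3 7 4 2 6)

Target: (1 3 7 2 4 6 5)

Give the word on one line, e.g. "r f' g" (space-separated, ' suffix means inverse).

f f g' f

  after f: (1 3 5 6 2 7 4)
  after f: (1 5 2 4 3 6 7)
  after g': (2 7 6 3)(4 5)
  after f: (1 3 7 2 4 6 5)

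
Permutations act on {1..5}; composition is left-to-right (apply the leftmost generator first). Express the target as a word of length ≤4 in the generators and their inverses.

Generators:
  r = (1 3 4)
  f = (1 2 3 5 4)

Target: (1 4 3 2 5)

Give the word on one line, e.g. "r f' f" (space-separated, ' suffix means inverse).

  after r': (1 4 3)
  after f': (1 5 3 4 2)
  after r: (1 5 4 2 3)
  after f: (1 4 3 2 5)

r' f' r f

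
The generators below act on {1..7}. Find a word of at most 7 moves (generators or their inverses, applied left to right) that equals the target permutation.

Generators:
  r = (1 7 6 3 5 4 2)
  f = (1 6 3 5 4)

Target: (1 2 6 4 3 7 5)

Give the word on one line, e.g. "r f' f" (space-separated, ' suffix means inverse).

f r' r' r' f'

  after f: (1 6 3 5 4)
  after r': (1 7)(2 4)
  after r': (2 5 3 6 7)
  after r': (1 2 3 7 4 5 6)
  after f': (1 2 6 4 3 7 5)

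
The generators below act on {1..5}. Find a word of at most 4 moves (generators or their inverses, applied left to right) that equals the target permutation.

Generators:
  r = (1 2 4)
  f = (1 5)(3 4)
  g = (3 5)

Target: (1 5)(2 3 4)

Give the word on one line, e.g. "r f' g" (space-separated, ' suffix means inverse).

  after r': (1 4 2)
  after f': (1 3 4 2 5)
  after g': (1 5)(2 3 4)

r' f' g'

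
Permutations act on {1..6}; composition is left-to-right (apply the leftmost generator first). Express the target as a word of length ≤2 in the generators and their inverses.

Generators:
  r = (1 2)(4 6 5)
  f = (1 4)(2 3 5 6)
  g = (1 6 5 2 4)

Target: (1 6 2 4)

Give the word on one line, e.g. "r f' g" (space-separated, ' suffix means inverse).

g' r

  after g': (1 4 2 5 6)
  after r: (1 6 2 4)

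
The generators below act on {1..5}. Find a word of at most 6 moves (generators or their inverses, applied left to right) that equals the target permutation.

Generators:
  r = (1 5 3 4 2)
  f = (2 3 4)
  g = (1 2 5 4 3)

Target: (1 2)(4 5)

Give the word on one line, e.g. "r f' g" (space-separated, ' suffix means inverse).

r' f' g f'

  after r': (1 2 4 3 5)
  after f': (1 4 2 3 5)
  after g: (1 3 4 5 2)
  after f': (1 2)(4 5)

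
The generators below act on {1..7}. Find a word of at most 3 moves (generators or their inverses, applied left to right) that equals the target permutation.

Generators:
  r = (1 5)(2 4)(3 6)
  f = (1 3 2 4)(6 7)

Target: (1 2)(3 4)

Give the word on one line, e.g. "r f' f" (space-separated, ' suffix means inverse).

  after f': (1 4 2 3)(6 7)
  after f': (1 2)(3 4)

f' f'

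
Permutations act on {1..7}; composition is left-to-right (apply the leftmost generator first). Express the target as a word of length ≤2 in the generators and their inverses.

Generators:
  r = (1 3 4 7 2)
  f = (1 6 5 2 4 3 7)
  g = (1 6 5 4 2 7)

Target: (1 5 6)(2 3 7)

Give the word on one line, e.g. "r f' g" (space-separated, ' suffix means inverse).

  after r': (1 2 7 4 3)
  after f': (1 5 6)(2 3 7)

r' f'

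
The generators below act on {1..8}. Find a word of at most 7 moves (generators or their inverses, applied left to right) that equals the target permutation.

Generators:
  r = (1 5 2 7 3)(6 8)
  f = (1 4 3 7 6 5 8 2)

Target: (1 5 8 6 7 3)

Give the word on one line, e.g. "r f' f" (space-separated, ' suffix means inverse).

  after r': (1 3 7 2 5)(6 8)
  after f': (1 4)(2 6 5)(7 8)
  after r': (1 4 3 7 6)(2 8)
  after f': (2 5 6)
  after r: (1 5 8 6 7 3)

r' f' r' f' r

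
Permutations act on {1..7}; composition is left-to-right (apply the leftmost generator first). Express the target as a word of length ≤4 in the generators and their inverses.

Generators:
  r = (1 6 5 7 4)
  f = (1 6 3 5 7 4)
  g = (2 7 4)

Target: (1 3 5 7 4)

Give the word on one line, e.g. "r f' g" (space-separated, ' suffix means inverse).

  after f: (1 6 3 5 7 4)
  after r: (1 5 4 6 3 7)
  after f': (1 3 5 7 4)

f r f'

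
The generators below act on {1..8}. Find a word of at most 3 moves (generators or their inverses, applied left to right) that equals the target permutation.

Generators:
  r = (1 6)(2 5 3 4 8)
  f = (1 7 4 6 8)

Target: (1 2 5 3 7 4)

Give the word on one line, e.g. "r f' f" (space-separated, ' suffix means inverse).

f' r f'

  after f': (1 8 6 4 7)
  after r: (1 2 5 3 4 7 6 8)
  after f': (1 2 5 3 7 4)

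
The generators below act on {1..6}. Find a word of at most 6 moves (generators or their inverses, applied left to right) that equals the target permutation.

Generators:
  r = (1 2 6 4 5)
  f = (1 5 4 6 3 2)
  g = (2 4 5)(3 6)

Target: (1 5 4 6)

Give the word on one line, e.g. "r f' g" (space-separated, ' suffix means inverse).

  after r': (1 5 4 6 2)
  after f': (3 6)
  after f': (1 2 3 4 5)
  after r': (2 3 6)
  after f: (1 5 4 6)

r' f' f' r' f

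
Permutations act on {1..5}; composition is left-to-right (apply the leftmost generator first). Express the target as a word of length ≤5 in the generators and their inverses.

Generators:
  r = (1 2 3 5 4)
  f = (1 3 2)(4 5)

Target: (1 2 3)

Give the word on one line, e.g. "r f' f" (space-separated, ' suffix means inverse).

f' f' f' f'

  after f': (1 2 3)(4 5)
  after f': (1 3 2)
  after f': (4 5)
  after f': (1 2 3)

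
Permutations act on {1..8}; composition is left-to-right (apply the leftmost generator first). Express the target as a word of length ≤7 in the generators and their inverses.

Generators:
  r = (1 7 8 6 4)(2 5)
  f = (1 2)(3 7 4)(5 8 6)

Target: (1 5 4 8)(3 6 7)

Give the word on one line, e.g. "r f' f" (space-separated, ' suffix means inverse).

f r' f' r' f'

  after f: (1 2)(3 7 4)(5 8 6)
  after r': (1 5 7 6 2 4 3)
  after f': (1 6)(2 7 8 5 3)
  after r': (1 8 2)(3 5)(4 6)
  after f': (1 5 4 8)(3 6 7)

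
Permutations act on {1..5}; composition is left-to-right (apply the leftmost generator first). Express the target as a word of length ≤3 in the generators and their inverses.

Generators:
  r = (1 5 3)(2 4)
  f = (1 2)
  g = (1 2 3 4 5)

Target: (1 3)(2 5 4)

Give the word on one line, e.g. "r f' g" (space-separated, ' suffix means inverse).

  after g: (1 2 3 4 5)
  after r: (1 4 3 2)
  after g': (1 3)(2 5 4)

g r g'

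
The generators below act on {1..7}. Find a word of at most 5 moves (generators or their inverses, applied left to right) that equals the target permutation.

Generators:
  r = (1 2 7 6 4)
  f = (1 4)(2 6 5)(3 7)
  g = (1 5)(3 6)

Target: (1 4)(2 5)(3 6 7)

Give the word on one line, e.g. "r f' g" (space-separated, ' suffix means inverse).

  after r': (1 4 6 7 2)
  after f': (2 4)(3 7 5 6)
  after f': (1 4 5 2)(6 7)
  after g: (1 4)(2 5)(3 6 7)

r' f' f' g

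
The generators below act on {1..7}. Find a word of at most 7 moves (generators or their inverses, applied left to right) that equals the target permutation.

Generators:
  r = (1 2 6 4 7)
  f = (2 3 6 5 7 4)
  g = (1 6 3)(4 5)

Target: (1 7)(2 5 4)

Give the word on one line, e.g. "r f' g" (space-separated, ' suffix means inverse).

  after f': (2 4 7 5 6 3)
  after g: (1 6)(2 5 3)(4 7)
  after f: (1 5 6)(2 7)
  after f: (1 7 3 6)(2 4)
  after g: (1 7)(2 5 4)

f' g f f g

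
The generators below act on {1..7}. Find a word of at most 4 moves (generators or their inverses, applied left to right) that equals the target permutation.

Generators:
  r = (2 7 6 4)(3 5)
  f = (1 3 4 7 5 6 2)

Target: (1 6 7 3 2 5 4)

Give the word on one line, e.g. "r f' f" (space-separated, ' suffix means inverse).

  after f': (1 2 6 5 7 4 3)
  after f': (1 6 7 3 2 5 4)

f' f'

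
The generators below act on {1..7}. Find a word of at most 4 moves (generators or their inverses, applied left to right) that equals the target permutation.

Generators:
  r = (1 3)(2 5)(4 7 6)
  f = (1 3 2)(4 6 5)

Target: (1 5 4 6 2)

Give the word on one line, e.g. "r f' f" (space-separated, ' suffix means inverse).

  after r': (1 3)(2 5)(4 6 7)
  after r': (4 7 6)
  after f': (1 2 3)(4 7)(5 6)
  after r: (1 5 4 6 2)

r' r' f' r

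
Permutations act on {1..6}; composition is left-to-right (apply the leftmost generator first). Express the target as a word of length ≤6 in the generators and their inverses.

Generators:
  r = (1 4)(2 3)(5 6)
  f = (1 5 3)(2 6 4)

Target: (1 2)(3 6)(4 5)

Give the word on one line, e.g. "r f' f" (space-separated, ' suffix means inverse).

  after r: (1 4)(2 3)(5 6)
  after f: (1 2)(3 6)(4 5)
  after r: (1 3 5)(2 4 6)
  after r: (1 2)(3 6)(4 5)

r f r r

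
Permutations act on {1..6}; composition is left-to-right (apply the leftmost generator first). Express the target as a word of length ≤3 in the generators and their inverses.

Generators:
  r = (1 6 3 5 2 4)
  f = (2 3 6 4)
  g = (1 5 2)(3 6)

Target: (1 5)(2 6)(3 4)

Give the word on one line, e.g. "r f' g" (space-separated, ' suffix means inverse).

r' r' r'

  after r': (1 4 2 5 3 6)
  after r': (1 2 3)(4 5 6)
  after r': (1 5)(2 6)(3 4)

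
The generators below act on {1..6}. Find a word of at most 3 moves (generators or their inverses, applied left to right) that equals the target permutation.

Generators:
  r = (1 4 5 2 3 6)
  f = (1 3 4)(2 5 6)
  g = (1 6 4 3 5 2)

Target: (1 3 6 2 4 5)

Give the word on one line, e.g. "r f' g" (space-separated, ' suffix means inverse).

f' g

  after f': (1 4 3)(2 6 5)
  after g: (1 3 6 2 4 5)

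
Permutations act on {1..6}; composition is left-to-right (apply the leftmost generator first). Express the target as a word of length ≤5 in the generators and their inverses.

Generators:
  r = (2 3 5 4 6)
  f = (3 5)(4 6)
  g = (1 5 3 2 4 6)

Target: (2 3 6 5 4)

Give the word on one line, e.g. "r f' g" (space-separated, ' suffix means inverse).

  after r: (2 3 5 4 6)
  after r: (2 5 6 3 4)
  after f': (2 3 6 5 4)

r r f'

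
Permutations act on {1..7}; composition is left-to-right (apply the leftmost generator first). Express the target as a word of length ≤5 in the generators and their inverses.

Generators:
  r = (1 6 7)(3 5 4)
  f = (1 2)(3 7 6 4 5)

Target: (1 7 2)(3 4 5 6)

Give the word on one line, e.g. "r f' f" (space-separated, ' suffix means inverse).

  after r': (1 7 6)(3 4 5)
  after r': (1 6 7)(3 5 4)
  after f': (1 7 2)(3 4 5 6)

r' r' f'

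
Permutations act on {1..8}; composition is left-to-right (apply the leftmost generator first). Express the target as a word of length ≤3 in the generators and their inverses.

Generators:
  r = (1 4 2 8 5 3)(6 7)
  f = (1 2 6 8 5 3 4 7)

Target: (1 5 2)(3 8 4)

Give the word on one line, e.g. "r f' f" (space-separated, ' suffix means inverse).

  after r': (1 3 5 8 2 4)(6 7)
  after r': (1 5 2)(3 8 4)

r' r'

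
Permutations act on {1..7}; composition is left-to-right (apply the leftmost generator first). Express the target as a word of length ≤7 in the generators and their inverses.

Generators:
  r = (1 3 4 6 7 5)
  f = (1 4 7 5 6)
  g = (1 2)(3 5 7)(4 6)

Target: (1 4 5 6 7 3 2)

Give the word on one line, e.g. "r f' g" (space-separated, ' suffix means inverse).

  after r': (1 5 7 6 4 3)
  after r': (1 7 4)(3 5 6)
  after f: (1 5)(3 6)
  after f: (1 6 3)(4 7 5)
  after g': (1 4 5 6 7 3 2)

r' r' f f g'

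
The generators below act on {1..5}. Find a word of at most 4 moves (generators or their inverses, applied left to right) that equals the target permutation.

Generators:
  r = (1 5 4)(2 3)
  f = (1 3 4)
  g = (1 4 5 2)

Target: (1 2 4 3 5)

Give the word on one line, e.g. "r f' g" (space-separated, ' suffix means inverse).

  after f: (1 3 4)
  after g': (1 3)(2 5 4)
  after r: (1 2 4 3 5)

f g' r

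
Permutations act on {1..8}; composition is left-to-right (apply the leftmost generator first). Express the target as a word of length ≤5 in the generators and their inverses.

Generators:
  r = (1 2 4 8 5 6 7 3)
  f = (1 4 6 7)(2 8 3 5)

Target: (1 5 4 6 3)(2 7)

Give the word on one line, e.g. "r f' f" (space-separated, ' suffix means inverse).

f' f' r'

  after f': (1 7 6 4)(2 5 3 8)
  after f': (1 6)(2 3)(4 7)(5 8)
  after r': (1 5 4 6 3)(2 7)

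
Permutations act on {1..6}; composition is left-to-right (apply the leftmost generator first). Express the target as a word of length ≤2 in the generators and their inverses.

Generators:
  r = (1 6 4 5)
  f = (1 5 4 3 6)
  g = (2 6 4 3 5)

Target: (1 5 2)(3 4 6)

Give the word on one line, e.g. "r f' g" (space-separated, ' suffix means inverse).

g f

  after g: (2 6 4 3 5)
  after f: (1 5 2)(3 4 6)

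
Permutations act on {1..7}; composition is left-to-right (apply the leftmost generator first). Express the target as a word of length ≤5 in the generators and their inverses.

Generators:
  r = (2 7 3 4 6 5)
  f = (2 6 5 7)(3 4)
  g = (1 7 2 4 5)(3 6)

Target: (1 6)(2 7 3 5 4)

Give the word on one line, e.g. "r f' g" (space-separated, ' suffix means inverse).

  after r: (2 7 3 4 6 5)
  after g: (1 7 6)(3 5 4)
  after r': (1 2 5 3 6)(4 7)
  after f: (1 6)(2 7 3 5 4)

r g r' f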